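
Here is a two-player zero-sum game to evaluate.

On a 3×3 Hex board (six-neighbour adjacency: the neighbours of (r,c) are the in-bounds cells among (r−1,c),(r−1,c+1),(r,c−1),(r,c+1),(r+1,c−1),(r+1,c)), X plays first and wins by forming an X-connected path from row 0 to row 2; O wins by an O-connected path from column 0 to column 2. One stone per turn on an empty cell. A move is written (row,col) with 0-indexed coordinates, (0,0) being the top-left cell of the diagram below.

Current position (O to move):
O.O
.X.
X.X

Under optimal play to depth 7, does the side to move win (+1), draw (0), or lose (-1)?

value(O.O/.X./X.X, O) = +1

ply 1, O at O.O/.X./X.X | (0,1)=+1→OOO/.X./X.X*; (1,0)=-1→O.O/OX./X.X; (1,2)=-1→O.O/.XO/X.X; (2,1)=-1→O.O/.X./XOX
ply 2: OOO/.X./X.X is terminal -1 (X); from O.O/.X./X.X depth 7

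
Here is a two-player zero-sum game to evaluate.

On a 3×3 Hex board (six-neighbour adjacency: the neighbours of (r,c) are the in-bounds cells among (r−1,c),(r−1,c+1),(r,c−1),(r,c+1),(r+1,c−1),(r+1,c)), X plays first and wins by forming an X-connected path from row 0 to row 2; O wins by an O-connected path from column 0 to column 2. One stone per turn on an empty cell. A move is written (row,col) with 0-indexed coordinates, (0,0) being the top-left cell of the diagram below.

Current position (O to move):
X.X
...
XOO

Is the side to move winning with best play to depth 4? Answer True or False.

O winning at [X.X/.../XOO]: False

p1 O@[X.X/.../XOO]: (0,1)[XOX/.../XOO]-1* (1,0)[X.X/O../XOO]-1 (1,1)[X.X/.O./XOO]-1 (1,2)[X.X/..O/XOO]-1
p2 X@[XOX/.../XOO]: (1,0)[XOX/X../XOO]+1* (1,1)[XOX/.X./XOO]+1 (1,2)[XOX/..X/XOO]+1
p3 O@[XOX/X../XOO] terminal -1; root [X.X/.../XOO] d4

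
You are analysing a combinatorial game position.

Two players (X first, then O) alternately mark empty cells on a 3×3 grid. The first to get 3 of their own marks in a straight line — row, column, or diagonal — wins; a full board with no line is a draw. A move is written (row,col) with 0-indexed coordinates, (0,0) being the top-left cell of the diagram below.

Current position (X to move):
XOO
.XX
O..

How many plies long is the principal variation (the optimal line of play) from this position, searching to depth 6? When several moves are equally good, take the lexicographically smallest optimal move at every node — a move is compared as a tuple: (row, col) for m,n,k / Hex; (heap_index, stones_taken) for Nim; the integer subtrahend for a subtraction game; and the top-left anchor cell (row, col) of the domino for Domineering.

PV length from [XOO/.XX/O..]: 1 ply

[XOO/.XX/O..] X move#1: (1,0):+1/XOO/XXX/O..*, (2,1):+1/XOO/.XX/OX., (2,2):+1/XOO/.XX/O.X
[XOO/XXX/O..] end (terminal -1, O#2); searched XOO/.XX/O.. to 6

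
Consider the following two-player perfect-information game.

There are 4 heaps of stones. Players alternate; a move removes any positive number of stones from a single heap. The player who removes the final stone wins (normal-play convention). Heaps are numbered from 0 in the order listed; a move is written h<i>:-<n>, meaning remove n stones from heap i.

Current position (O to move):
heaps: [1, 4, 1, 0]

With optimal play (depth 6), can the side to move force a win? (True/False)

O winning at [(1,4,1,0)]: True

ply 1, O at (1,4,1,0) | h0:-1=-1→(0,4,1,0); h1:-1=-1→(1,3,1,0); h1:-2=-1→(1,2,1,0); h1:-3=-1→(1,1,1,0); h1:-4=+1→(1,0,1,0)*; h2:-1=-1→(1,4,0,0)
ply 2, X at (1,0,1,0) | h0:-1=-1→(0,0,1,0)*; h2:-1=-1→(1,0,0,0)
ply 3, O at (0,0,1,0) | h2:-1=+1→(0,0,0,0)*
ply 4: (0,0,0,0) is terminal -1 (X); from (1,4,1,0) depth 6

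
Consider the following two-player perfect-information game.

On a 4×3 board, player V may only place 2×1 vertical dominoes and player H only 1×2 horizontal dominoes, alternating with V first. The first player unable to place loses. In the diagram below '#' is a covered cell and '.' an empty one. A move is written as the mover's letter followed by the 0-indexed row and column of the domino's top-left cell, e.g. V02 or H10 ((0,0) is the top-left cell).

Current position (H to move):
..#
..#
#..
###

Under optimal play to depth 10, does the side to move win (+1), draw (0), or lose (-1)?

p1 H@[..#/..#/#../###]: H00[###/..#/#../###]-1 H10[..#/###/#../###]+1* H21[..#/..#/###/###]-1
p2 V@[..#/###/#../###] terminal -1; root [..#/..#/#../###] d10

value(..#/..#/#../###, H) = +1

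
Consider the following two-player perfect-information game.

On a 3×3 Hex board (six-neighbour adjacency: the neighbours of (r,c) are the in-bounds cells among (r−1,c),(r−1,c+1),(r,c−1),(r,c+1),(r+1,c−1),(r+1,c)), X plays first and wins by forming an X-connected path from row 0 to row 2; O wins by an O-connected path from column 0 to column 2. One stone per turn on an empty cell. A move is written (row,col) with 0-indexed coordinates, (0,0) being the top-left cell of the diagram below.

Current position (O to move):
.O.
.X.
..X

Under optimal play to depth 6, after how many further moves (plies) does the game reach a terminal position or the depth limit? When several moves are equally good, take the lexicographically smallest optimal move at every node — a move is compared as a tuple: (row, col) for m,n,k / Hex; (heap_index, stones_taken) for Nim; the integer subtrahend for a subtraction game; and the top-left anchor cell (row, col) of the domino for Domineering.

ply 1, O at .O./.X./..X | (0,0)=-1→OO./.X./..X; (0,2)=+1→.OO/.X./..X*; (1,0)=-1→.O./OX./..X; (1,2)=-1→.O./.XO/..X; (2,0)=-1→.O./.X./O.X; (2,1)=-1→.O./.X./.OX
ply 2, X at .OO/.X./..X | (0,0)=-1→XOO/.X./..X*; (1,0)=-1→.OO/XX./..X; (1,2)=-1→.OO/.XX/..X; (2,0)=-1→.OO/.X./X.X; (2,1)=-1→.OO/.X./.XX
ply 3, O at XOO/.X./..X | (1,0)=+1→XOO/OX./..X*; (1,2)=-1→XOO/.XO/..X; (2,0)=-1→XOO/.X./O.X; (2,1)=-1→XOO/.X./.OX
ply 4: XOO/OX./..X is terminal -1 (X); from .O./.X./..X depth 6

PV length from [.O./.X./..X]: 3 plies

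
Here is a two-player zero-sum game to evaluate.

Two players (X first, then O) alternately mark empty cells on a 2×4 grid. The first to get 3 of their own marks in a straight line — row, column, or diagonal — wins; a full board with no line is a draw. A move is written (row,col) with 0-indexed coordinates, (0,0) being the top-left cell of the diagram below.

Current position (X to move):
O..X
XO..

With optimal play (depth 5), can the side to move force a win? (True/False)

[O..X/XO..] X move#1: (0,1):+0/OX.X/XO..*, (0,2):+0/O.XX/XO.., (1,2):+0/O..X/XOX., (1,3):+0/O..X/XO.X
[OX.X/XO..] O move#2: (0,2):+0/OXOX/XO..*, (1,2):-1/OX.X/XOO., (1,3):-1/OX.X/XO.O
[OXOX/XO..] X move#3: (1,2):+0/OXOX/XOX.*, (1,3):+0/OXOX/XO.X
[OXOX/XOX.] O move#4: (1,3):+0/OXOX/XOXO*
[OXOX/XOXO] end (terminal +0, X#5); searched O..X/XO.. to 5

X winning at [O..X/XO..]: False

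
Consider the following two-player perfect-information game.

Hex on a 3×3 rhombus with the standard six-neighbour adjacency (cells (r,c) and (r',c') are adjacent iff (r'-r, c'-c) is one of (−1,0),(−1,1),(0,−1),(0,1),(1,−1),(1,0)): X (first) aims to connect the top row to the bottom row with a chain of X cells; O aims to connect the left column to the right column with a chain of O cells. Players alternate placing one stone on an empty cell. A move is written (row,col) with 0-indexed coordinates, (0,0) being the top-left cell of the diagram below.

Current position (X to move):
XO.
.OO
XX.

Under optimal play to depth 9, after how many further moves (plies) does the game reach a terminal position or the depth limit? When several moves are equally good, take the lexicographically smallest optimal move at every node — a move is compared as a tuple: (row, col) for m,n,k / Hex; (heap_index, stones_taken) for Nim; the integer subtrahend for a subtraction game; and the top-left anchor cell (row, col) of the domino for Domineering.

PV length from [XO./.OO/XX.]: 1 ply

p1 X@[XO./.OO/XX.]: (0,2)[XOX/.OO/XX.]-1 (1,0)[XO./XOO/XX.]+1* (2,2)[XO./.OO/XXX]-1
p2 O@[XO./XOO/XX.] terminal -1; root [XO./.OO/XX.] d9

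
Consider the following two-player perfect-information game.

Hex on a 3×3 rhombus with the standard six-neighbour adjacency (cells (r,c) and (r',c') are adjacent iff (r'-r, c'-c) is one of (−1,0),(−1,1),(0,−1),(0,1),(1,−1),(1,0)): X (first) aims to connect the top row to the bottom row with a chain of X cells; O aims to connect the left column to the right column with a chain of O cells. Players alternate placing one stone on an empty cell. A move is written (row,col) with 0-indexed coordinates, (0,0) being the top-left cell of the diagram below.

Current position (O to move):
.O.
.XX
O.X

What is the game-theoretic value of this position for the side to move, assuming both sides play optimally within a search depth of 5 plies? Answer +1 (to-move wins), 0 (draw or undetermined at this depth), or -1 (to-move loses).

value(.O./.XX/O.X, O) = +1

[.O./.XX/O.X] O move#1: (0,0):-1/OO./.XX/O.X, (0,2):+1/.OO/.XX/O.X*, (1,0):-1/.O./OXX/O.X, (2,1):-1/.O./.XX/OOX
[.OO/.XX/O.X] X move#2: (0,0):-1/XOO/.XX/O.X*, (1,0):-1/.OO/XXX/O.X, (2,1):-1/.OO/.XX/OXX
[XOO/.XX/O.X] O move#3: (1,0):+1/XOO/OXX/O.X*, (2,1):-1/XOO/.XX/OOX
[XOO/OXX/O.X] end (terminal -1, X#4); searched .O./.XX/O.X to 5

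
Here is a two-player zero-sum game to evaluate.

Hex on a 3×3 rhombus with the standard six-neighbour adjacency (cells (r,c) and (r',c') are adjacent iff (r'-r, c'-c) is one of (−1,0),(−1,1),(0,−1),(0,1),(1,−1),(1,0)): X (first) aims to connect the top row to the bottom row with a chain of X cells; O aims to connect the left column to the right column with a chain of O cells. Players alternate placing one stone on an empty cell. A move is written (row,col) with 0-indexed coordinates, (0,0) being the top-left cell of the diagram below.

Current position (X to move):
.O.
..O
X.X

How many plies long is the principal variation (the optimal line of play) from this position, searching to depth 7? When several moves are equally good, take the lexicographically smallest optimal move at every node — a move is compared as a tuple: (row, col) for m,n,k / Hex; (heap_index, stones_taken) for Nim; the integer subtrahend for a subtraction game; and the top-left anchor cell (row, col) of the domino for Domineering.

PV length from [.O./..O/X.X]: 4 plies

p1 X@[.O./..O/X.X]: (0,0)[XO./..O/X.X]-1* (0,2)[.OX/..O/X.X]-1 (1,0)[.O./X.O/X.X]-1 (1,1)[.O./.XO/X.X]-1 (2,1)[.O./..O/XXX]-1
p2 O@[XO./..O/X.X]: (0,2)[XOO/..O/X.X]-1 (1,0)[XO./O.O/X.X]+1* (1,1)[XO./.OO/X.X]-1 (2,1)[XO./..O/XOX]-1
p3 X@[XO./O.O/X.X]: (0,2)[XOX/O.O/X.X]-1* (1,1)[XO./OXO/X.X]-1 (2,1)[XO./O.O/XXX]-1
p4 O@[XOX/O.O/X.X]: (1,1)[XOX/OOO/X.X]+1* (2,1)[XOX/O.O/XOX]-1
p5 X@[XOX/OOO/X.X] terminal -1; root [.O./..O/X.X] d7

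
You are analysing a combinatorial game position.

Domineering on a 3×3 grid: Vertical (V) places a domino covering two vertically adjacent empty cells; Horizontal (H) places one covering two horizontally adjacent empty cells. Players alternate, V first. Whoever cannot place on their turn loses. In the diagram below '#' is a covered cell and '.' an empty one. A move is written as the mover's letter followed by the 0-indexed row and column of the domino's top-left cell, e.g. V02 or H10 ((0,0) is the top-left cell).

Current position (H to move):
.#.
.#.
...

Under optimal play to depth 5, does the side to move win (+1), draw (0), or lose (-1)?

ply 1, H at .#./.#./... | H20=-1→.#./.#./##.*; H21=-1→.#./.#./.##
ply 2, V at .#./.#./##. | V00=+1→##./##./##.*; V02=+1→.##/.##/##.; V12=+1→.#./.##/###
ply 3: ##./##./##. is terminal -1 (H); from .#./.#./... depth 5

value(.#./.#./..., H) = -1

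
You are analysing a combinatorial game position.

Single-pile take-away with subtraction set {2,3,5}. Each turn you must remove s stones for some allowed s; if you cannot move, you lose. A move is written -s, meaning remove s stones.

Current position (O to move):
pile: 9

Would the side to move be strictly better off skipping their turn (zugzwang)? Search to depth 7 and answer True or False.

zugzwang(9, O) = False

[9] O move#1: -2:+1/7*, -3:-1/6, -5:-1/4
[7] X move#2: -2:-1/5*, -3:-1/4, -5:-1/2
[5] O move#3: -2:-1/3, -3:-1/2, -5:+1/0*
[0] end (terminal -1, X#4); searched 9 to 7
suppose O passes — search the same position with X to move:
pass> [9] X move#1: -2:+1/7*, -3:-1/6, -5:-1/4
pass> [7] O move#2: -2:-1/5*, -3:-1/4, -5:-1/2
pass> [5] X move#3: -2:-1/3, -3:-1/2, -5:+1/0*
pass> [0] end (terminal -1, O#4); searched 9 to 7
for O: play +1, pass -1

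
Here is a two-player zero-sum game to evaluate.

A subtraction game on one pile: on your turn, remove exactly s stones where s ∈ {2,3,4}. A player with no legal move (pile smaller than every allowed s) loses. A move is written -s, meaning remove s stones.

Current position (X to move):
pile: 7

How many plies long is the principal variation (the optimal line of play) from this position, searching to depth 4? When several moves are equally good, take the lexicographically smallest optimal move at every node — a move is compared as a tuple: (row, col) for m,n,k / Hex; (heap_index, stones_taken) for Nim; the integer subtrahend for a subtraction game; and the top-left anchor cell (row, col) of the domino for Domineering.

PV length from [7]: 2 plies

p1 X@[7]: -2[5]-1* -3[4]-1 -4[3]-1
p2 O@[5]: -2[3]-1 -3[2]-1 -4[1]+1*
p3 X@[1] terminal -1; root [7] d4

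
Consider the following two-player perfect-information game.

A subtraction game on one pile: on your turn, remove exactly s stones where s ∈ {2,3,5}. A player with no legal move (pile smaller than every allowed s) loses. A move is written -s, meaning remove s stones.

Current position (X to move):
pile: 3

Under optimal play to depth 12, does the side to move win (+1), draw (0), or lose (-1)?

value(3, X) = +1

p1 X@[3]: -2[1]+1* -3[0]+1
p2 O@[1] terminal -1; root [3] d12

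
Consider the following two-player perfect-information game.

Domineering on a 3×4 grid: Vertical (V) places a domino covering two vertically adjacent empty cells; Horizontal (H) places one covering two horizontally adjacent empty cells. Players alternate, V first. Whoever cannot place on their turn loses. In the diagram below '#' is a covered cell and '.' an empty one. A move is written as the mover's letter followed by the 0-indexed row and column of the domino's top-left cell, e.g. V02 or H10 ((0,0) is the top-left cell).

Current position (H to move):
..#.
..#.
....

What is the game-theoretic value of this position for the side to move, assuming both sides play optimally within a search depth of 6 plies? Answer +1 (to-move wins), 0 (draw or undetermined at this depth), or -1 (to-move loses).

ply 1, H at ..#./..#./.... | H00=-1→###./..#./....; H10=+1→..#./###./....*; H20=-1→..#./..#./##..; H21=-1→..#./..#./.##.; H22=-1→..#./..#./..##
ply 2, V at ..#./###./.... | V03=-1→..##/####/....*; V13=-1→..#./####/...#
ply 3, H at ..##/####/.... | H00=+1→####/####/....*; H20=+1→..##/####/##..; H21=+1→..##/####/.##.; H22=+1→..##/####/..##
ply 4: ####/####/.... is terminal -1 (V); from ..#./..#./.... depth 6

value(..#./..#./...., H) = +1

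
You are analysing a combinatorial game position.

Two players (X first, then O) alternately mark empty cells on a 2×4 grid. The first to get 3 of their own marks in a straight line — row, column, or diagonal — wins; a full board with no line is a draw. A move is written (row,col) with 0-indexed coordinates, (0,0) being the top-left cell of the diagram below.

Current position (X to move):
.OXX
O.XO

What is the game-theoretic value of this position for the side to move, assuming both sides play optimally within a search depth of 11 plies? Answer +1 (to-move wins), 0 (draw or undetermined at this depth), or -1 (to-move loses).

ply 1, X at .OXX/O.XO | (0,0)=+0→XOXX/O.XO*; (1,1)=+0→.OXX/OXXO
ply 2, O at XOXX/O.XO | (1,1)=+0→XOXX/OOXO*
ply 3: XOXX/OOXO is terminal +0 (X); from .OXX/O.XO depth 11

value(.OXX/O.XO, X) = 0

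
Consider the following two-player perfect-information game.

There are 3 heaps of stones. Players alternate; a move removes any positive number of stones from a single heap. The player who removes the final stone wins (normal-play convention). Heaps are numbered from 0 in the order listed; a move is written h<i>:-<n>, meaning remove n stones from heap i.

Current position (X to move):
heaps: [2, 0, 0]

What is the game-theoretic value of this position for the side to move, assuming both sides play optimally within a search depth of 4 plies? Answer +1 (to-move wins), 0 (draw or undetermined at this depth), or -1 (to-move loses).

value((2,0,0), X) = +1

p1 X@[(2,0,0)]: h0:-1[(1,0,0)]-1 h0:-2[(0,0,0)]+1*
p2 O@[(0,0,0)] terminal -1; root [(2,0,0)] d4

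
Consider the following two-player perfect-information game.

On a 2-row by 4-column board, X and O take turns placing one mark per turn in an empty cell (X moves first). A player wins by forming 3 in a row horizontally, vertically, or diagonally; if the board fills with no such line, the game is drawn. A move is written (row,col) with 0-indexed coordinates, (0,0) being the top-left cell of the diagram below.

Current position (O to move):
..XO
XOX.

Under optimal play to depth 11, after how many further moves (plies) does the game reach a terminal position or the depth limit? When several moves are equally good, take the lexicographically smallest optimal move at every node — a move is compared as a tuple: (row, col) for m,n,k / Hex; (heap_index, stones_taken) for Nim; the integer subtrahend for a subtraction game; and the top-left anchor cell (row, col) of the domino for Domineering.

ply 1, O at ..XO/XOX. | (0,0)=+0→O.XO/XOX.*; (0,1)=+0→.OXO/XOX.; (1,3)=+0→..XO/XOXO
ply 2, X at O.XO/XOX. | (0,1)=+0→OXXO/XOX.*; (1,3)=+0→O.XO/XOXX
ply 3, O at OXXO/XOX. | (1,3)=+0→OXXO/XOXO*
ply 4: OXXO/XOXO is terminal +0 (X); from ..XO/XOX. depth 11

PV length from [..XO/XOX.]: 3 plies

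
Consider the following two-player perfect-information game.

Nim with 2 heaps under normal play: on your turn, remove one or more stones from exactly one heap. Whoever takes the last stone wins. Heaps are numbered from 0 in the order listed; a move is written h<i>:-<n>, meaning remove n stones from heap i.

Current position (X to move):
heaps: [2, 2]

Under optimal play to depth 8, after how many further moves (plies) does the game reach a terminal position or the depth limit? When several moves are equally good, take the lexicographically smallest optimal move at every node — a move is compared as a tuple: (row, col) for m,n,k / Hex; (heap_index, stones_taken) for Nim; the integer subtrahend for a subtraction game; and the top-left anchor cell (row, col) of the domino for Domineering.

p1 X@[(2,2)]: h0:-1[(1,2)]-1* h0:-2[(0,2)]-1 h1:-1[(2,1)]-1 h1:-2[(2,0)]-1
p2 O@[(1,2)]: h0:-1[(0,2)]-1 h1:-1[(1,1)]+1* h1:-2[(1,0)]-1
p3 X@[(1,1)]: h0:-1[(0,1)]-1* h1:-1[(1,0)]-1
p4 O@[(0,1)]: h1:-1[(0,0)]+1*
p5 X@[(0,0)] terminal -1; root [(2,2)] d8

PV length from [(2,2)]: 4 plies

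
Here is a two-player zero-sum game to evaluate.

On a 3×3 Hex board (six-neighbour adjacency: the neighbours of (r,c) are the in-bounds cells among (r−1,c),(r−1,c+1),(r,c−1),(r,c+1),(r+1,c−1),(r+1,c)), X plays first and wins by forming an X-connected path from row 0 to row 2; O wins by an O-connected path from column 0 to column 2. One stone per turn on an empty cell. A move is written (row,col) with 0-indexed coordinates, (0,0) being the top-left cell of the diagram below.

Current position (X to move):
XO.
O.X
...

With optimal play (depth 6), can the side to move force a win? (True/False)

ply 1, X at XO./O.X/... | (0,2)=+1→XOX/O.X/...*; (1,1)=-1→XO./OXX/...; (2,0)=-1→XO./O.X/X..; (2,1)=-1→XO./O.X/.X.; (2,2)=-1→XO./O.X/..X
ply 2, O at XOX/O.X/... | (1,1)=-1→XOX/OOX/...*; (2,0)=-1→XOX/O.X/O..; (2,1)=-1→XOX/O.X/.O.; (2,2)=-1→XOX/O.X/..O
ply 3, X at XOX/OOX/... | (2,0)=+1→XOX/OOX/X..*; (2,1)=+1→XOX/OOX/.X.; (2,2)=+1→XOX/OOX/..X
ply 4, O at XOX/OOX/X.. | (2,1)=-1→XOX/OOX/XO.*; (2,2)=-1→XOX/OOX/X.O
ply 5, X at XOX/OOX/XO. | (2,2)=+1→XOX/OOX/XOX*
ply 6: XOX/OOX/XOX is terminal -1 (O); from XO./O.X/... depth 6

X winning at [XO./O.X/...]: True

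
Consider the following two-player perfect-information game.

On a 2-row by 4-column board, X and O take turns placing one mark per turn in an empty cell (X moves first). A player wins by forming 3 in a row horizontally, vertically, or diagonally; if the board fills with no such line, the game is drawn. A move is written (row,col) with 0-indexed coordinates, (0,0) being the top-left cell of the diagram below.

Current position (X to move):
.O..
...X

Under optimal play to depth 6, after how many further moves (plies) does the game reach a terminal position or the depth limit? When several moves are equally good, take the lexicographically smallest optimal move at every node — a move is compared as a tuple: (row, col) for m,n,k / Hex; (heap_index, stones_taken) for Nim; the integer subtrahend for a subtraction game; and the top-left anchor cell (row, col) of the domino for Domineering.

[.O../...X] X move#1: (0,0):+0/XO../...X*, (0,2):+0/.OX./...X, (0,3):+0/.O.X/...X, (1,0):-1/.O../X..X, (1,1):+0/.O../.X.X, (1,2):+0/.O../..XX
[XO../...X] O move#2: (0,2):+0/XOO./...X*, (0,3):+0/XO.O/...X, (1,0):+0/XO../O..X, (1,1):+0/XO../.O.X, (1,2):+0/XO../..OX
[XOO./...X] X move#3: (0,3):+0/XOOX/...X*, (1,0):-1/XOO./X..X, (1,1):-1/XOO./.X.X, (1,2):-1/XOO./..XX
[XOOX/...X] O move#4: (1,0):+0/XOOX/O..X*, (1,1):+0/XOOX/.O.X, (1,2):+0/XOOX/..OX
[XOOX/O..X] X move#5: (1,1):+0/XOOX/OX.X*, (1,2):+0/XOOX/O.XX
[XOOX/OX.X] O move#6: (1,2):+0/XOOX/OXOX*
[XOOX/OXOX] end (terminal +0, X#7); searched .O../...X to 6

PV length from [.O../...X]: 6 plies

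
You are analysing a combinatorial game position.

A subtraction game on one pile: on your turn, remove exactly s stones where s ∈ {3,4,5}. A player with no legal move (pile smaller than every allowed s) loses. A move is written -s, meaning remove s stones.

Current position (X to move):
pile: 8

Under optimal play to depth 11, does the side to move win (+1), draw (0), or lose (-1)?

[8] X move#1: -3:-1/5*, -4:-1/4, -5:-1/3
[5] O move#2: -3:+1/2*, -4:+1/1, -5:+1/0
[2] end (terminal -1, X#3); searched 8 to 11

value(8, X) = -1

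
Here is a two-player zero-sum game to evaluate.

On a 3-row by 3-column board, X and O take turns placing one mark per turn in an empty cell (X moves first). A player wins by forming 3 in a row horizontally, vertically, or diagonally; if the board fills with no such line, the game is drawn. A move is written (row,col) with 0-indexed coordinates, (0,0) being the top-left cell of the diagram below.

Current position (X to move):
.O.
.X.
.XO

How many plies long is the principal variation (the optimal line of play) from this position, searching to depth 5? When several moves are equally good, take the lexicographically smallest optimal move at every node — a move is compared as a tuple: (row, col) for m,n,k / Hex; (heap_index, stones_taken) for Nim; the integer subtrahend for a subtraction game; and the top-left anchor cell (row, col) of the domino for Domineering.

ply 1, X at .O./.X./.XO | (0,0)=+0→XO./.X./.XO*; (0,2)=+0→.OX/.X./.XO; (1,0)=+0→.O./XX./.XO; (1,2)=+0→.O./.XX/.XO; (2,0)=-1→.O./.X./XXO
ply 2, O at XO./.X./.XO | (0,2)=+0→XOO/.X./.XO*; (1,0)=+0→XO./OX./.XO; (1,2)=+0→XO./.XO/.XO; (2,0)=+0→XO./.X./OXO
ply 3, X at XOO/.X./.XO | (1,0)=-1→XOO/XX./.XO; (1,2)=+0→XOO/.XX/.XO*; (2,0)=-1→XOO/.X./XXO
ply 4, O at XOO/.XX/.XO | (1,0)=+0→XOO/OXX/.XO*; (2,0)=-1→XOO/.XX/OXO
ply 5, X at XOO/OXX/.XO | (2,0)=+0→XOO/OXX/XXO*
ply 6: XOO/OXX/XXO is terminal +0 (O); from .O./.X./.XO depth 5

PV length from [.O./.X./.XO]: 5 plies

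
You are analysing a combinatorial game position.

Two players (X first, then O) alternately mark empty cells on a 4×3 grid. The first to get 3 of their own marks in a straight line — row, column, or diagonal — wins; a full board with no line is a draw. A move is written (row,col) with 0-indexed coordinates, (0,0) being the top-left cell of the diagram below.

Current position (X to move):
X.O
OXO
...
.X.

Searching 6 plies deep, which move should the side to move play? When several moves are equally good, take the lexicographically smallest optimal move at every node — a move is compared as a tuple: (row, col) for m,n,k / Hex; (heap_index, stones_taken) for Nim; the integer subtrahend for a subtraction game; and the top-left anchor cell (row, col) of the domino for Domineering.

p1 X@[X.O/OXO/.../.X.]: (0,1)[XXO/OXO/.../.X.]-1 (2,0)[X.O/OXO/X../.X.]-1 (2,1)[X.O/OXO/.X./.X.]+1* (2,2)[X.O/OXO/..X/.X.]+1 (3,0)[X.O/OXO/.../XX.]-1 (3,2)[X.O/OXO/.../.XX]-1
p2 O@[X.O/OXO/.X./.X.] terminal -1; root [X.O/OXO/.../.X.] d6

X's best at [X.O/OXO/.../.X.]: (2,1)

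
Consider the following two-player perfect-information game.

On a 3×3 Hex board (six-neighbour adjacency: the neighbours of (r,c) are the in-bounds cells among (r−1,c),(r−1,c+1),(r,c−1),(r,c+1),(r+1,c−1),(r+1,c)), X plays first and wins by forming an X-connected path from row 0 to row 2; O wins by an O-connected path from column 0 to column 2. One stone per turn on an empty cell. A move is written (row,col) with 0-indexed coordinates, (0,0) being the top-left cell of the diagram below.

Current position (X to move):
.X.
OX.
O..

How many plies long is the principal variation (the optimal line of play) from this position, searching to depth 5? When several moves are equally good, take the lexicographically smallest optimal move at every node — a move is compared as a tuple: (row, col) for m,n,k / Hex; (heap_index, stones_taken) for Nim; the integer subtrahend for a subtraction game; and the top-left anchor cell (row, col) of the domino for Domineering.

ply 1, X at .X./OX./O.. | (0,0)=-1→XX./OX./O..; (0,2)=-1→.XX/OX./O..; (1,2)=+1→.X./OXX/O..*; (2,1)=+1→.X./OX./OX.; (2,2)=+1→.X./OX./O.X
ply 2, O at .X./OXX/O.. | (0,0)=-1→OX./OXX/O..*; (0,2)=-1→.XO/OXX/O..; (2,1)=-1→.X./OXX/OO.; (2,2)=-1→.X./OXX/O.O
ply 3, X at OX./OXX/O.. | (0,2)=+1→OXX/OXX/O..*; (2,1)=+1→OX./OXX/OX.; (2,2)=+1→OX./OXX/O.X
ply 4, O at OXX/OXX/O.. | (2,1)=-1→OXX/OXX/OO.*; (2,2)=-1→OXX/OXX/O.O
ply 5, X at OXX/OXX/OO. | (2,2)=+1→OXX/OXX/OOX*
ply 6: OXX/OXX/OOX is terminal -1 (O); from .X./OX./O.. depth 5

PV length from [.X./OX./O..]: 5 plies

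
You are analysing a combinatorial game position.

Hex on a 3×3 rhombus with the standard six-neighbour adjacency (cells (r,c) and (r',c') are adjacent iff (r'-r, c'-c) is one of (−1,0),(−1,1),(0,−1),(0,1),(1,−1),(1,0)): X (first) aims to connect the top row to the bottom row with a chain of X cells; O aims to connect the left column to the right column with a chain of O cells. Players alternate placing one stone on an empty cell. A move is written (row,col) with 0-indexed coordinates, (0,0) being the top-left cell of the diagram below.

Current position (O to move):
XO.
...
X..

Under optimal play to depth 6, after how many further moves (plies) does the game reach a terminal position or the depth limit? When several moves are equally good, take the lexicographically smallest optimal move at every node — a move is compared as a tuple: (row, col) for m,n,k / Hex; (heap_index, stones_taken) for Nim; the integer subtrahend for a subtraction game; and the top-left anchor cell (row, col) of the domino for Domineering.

PV length from [XO./.../X..]: 2 plies

ply 1, O at XO./.../X.. | (0,2)=-1→XOO/.../X..*; (1,0)=-1→XO./O../X..; (1,1)=-1→XO./.O./X..; (1,2)=-1→XO./..O/X..; (2,1)=-1→XO./.../XO.; (2,2)=-1→XO./.../X.O
ply 2, X at XOO/.../X.. | (1,0)=+1→XOO/X../X..*; (1,1)=-1→XOO/.X./X..; (1,2)=-1→XOO/..X/X..; (2,1)=-1→XOO/.../XX.; (2,2)=-1→XOO/.../X.X
ply 3: XOO/X../X.. is terminal -1 (O); from XO./.../X.. depth 6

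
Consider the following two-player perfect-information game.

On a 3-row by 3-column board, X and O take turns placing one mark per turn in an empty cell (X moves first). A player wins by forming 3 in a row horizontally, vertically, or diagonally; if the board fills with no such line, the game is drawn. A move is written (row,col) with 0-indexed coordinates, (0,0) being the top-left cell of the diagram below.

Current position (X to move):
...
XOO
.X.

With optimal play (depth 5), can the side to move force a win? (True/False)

X winning at [.../XOO/.X.]: True

p1 X@[.../XOO/.X.]: (0,0)[X../XOO/.X.]+0 (0,1)[.X./XOO/.X.]-1 (0,2)[..X/XOO/.X.]+0 (2,0)[.../XOO/XX.]+1* (2,2)[.../XOO/.XX]+0
p2 O@[.../XOO/XX.]: (0,0)[O../XOO/XX.]-1* (0,1)[.O./XOO/XX.]-1 (0,2)[..O/XOO/XX.]-1 (2,2)[.../XOO/XXO]-1
p3 X@[O../XOO/XX.]: (0,1)[OX./XOO/XX.]-1 (0,2)[O.X/XOO/XX.]-1 (2,2)[O../XOO/XXX]+1*
p4 O@[O../XOO/XXX] terminal -1; root [.../XOO/.X.] d5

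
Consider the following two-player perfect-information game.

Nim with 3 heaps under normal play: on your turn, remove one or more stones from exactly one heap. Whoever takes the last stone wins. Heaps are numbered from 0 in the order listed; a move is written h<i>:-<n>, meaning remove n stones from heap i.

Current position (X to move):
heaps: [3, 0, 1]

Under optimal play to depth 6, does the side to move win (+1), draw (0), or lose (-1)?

value((3,0,1), X) = +1

[(3,0,1)] X move#1: h0:-1:-1/(2,0,1), h0:-2:+1/(1,0,1)*, h0:-3:-1/(0,0,1), h2:-1:-1/(3,0,0)
[(1,0,1)] O move#2: h0:-1:-1/(0,0,1)*, h2:-1:-1/(1,0,0)
[(0,0,1)] X move#3: h2:-1:+1/(0,0,0)*
[(0,0,0)] end (terminal -1, O#4); searched (3,0,1) to 6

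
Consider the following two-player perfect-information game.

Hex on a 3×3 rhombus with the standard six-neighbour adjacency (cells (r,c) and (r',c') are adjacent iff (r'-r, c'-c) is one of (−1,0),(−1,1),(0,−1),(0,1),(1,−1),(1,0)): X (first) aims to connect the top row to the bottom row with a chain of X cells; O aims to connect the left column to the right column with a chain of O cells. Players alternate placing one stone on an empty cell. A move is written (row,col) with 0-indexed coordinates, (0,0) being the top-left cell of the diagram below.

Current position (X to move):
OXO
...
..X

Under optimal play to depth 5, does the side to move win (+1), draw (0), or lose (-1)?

p1 X@[OXO/.../..X]: (1,0)[OXO/X../..X]+1* (1,1)[OXO/.X./..X]+1 (1,2)[OXO/..X/..X]-1 (2,0)[OXO/.../X.X]+1 (2,1)[OXO/.../.XX]-1
p2 O@[OXO/X../..X]: (1,1)[OXO/XO./..X]-1* (1,2)[OXO/X.O/..X]-1 (2,0)[OXO/X../O.X]-1 (2,1)[OXO/X../.OX]-1
p3 X@[OXO/XO./..X]: (1,2)[OXO/XOX/..X]-1 (2,0)[OXO/XO./X.X]+1* (2,1)[OXO/XO./.XX]-1
p4 O@[OXO/XO./X.X] terminal -1; root [OXO/.../..X] d5

value(OXO/.../..X, X) = +1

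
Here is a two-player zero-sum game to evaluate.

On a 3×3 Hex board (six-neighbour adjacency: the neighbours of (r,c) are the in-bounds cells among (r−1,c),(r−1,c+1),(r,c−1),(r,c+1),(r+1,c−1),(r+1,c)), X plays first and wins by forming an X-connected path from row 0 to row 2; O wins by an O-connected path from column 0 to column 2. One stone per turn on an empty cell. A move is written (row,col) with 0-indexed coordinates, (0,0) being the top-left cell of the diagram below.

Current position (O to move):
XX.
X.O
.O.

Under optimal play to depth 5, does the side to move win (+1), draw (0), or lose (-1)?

p1 O@[XX./X.O/.O.]: (0,2)[XXO/X.O/.O.]-1 (1,1)[XX./XOO/.O.]-1 (2,0)[XX./X.O/OO.]+1* (2,2)[XX./X.O/.OO]-1
p2 X@[XX./X.O/OO.] terminal -1; root [XX./X.O/.O.] d5

value(XX./X.O/.O., O) = +1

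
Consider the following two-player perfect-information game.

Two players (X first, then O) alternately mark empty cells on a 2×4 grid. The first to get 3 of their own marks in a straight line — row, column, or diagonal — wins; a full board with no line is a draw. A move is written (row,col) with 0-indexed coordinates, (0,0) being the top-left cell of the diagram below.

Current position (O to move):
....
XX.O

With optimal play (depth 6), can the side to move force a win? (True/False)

p1 O@[..../XX.O]: (0,0)[O.../XX.O]-1 (0,1)[.O../XX.O]-1 (0,2)[..O./XX.O]-1 (0,3)[...O/XX.O]-1 (1,2)[..../XXOO]+0*
p2 X@[..../XXOO]: (0,0)[X.../XXOO]+0* (0,1)[.X../XXOO]+0 (0,2)[..X./XXOO]+0 (0,3)[...X/XXOO]+0
p3 O@[X.../XXOO]: (0,1)[XO../XXOO]+0* (0,2)[X.O./XXOO]+0 (0,3)[X..O/XXOO]+0
p4 X@[XO../XXOO]: (0,2)[XOX./XXOO]+0* (0,3)[XO.X/XXOO]+0
p5 O@[XOX./XXOO]: (0,3)[XOXO/XXOO]+0*
p6 X@[XOXO/XXOO] terminal +0; root [..../XX.O] d6

O winning at [..../XX.O]: False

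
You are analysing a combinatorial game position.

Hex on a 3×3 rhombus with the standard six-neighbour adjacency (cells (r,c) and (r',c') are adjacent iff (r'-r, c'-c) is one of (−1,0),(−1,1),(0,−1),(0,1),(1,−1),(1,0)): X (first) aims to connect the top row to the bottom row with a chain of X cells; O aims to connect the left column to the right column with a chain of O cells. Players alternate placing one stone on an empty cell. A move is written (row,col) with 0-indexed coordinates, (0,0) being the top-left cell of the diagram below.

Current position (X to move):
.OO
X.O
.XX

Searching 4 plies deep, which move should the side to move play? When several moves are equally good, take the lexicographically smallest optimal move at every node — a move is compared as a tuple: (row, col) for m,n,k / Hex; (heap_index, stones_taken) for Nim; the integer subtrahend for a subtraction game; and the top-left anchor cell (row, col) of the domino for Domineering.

X's best at [.OO/X.O/.XX]: (0,0)

[.OO/X.O/.XX] X move#1: (0,0):+1/XOO/X.O/.XX*, (1,1):-1/.OO/XXO/.XX, (2,0):-1/.OO/X.O/XXX
[XOO/X.O/.XX] O move#2: (1,1):-1/XOO/XOO/.XX*, (2,0):-1/XOO/X.O/OXX
[XOO/XOO/.XX] X move#3: (2,0):+1/XOO/XOO/XXX*
[XOO/XOO/XXX] end (terminal -1, O#4); searched .OO/X.O/.XX to 4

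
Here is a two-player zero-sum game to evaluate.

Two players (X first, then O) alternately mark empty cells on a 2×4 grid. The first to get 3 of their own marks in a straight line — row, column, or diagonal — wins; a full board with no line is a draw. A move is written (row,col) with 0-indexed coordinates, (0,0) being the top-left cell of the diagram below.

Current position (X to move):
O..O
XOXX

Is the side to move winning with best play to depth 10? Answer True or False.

p1 X@[O..O/XOXX]: (0,1)[OX.O/XOXX]+0* (0,2)[O.XO/XOXX]+0
p2 O@[OX.O/XOXX]: (0,2)[OXOO/XOXX]+0*
p3 X@[OXOO/XOXX] terminal +0; root [O..O/XOXX] d10

X winning at [O..O/XOXX]: False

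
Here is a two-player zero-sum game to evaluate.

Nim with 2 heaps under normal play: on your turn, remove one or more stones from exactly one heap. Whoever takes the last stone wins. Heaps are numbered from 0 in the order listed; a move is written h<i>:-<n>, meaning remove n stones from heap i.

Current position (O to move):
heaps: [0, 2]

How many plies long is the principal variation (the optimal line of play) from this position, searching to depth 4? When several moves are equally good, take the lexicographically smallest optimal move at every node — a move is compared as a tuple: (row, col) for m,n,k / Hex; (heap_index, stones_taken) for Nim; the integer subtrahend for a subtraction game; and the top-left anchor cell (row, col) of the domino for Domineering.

[(0,2)] O move#1: h1:-1:-1/(0,1), h1:-2:+1/(0,0)*
[(0,0)] end (terminal -1, X#2); searched (0,2) to 4

PV length from [(0,2)]: 1 ply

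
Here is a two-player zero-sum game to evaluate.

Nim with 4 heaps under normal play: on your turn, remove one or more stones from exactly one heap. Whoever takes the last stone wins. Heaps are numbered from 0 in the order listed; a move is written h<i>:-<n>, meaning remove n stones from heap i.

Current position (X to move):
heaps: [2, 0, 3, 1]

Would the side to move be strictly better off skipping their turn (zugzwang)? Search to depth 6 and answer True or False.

zugzwang((2,0,3,1), X) = True

ply 1, X at (2,0,3,1) | h0:-1=-1→(1,0,3,1)*; h0:-2=-1→(0,0,3,1); h2:-1=-1→(2,0,2,1); h2:-2=-1→(2,0,1,1); h2:-3=-1→(2,0,0,1); h3:-1=-1→(2,0,3,0)
ply 2, O at (1,0,3,1) | h0:-1=-1→(0,0,3,1); h2:-1=-1→(1,0,2,1); h2:-2=-1→(1,0,1,1); h2:-3=+1→(1,0,0,1)*; h3:-1=-1→(1,0,3,0)
ply 3, X at (1,0,0,1) | h0:-1=-1→(0,0,0,1)*; h3:-1=-1→(1,0,0,0)
ply 4, O at (0,0,0,1) | h3:-1=+1→(0,0,0,0)*
ply 5: (0,0,0,0) is terminal -1 (X); from (2,0,3,1) depth 6
pass branch (O moves first from the same position):
  | ply 1, O at (2,0,3,1) | h0:-1=-1→(1,0,3,1)*; h0:-2=-1→(0,0,3,1); h2:-1=-1→(2,0,2,1); h2:-2=-1→(2,0,1,1); h2:-3=-1→(2,0,0,1); h3:-1=-1→(2,0,3,0)
  | ply 2, X at (1,0,3,1) | h0:-1=-1→(0,0,3,1); h2:-1=-1→(1,0,2,1); h2:-2=-1→(1,0,1,1); h2:-3=+1→(1,0,0,1)*; h3:-1=-1→(1,0,3,0)
  | ply 3, O at (1,0,0,1) | h0:-1=-1→(0,0,0,1)*; h3:-1=-1→(1,0,0,0)
  | ply 4, X at (0,0,0,1) | h3:-1=+1→(0,0,0,0)*
  | ply 5: (0,0,0,0) is terminal -1 (O); from (2,0,3,1) depth 6
X moving scores -1; X passing scores +1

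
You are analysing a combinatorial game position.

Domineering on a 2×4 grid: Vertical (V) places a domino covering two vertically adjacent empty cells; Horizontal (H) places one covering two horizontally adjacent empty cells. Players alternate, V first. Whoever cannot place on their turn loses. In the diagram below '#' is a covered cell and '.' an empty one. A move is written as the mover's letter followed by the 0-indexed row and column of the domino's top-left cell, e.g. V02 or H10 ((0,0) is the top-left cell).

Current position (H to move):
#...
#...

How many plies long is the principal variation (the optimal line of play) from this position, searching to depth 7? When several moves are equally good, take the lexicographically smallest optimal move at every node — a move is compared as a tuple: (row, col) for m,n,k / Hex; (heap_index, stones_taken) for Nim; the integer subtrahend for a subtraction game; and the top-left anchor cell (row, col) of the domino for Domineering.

PV length from [#.../#...]: 3 plies

ply 1, H at #.../#... | H01=+1→###./#...*; H02=+1→#.##/#...; H11=+1→#.../###.; H12=+1→#.../#.##
ply 2, V at ###./#... | V03=-1→####/#..#*
ply 3, H at ####/#..# | H11=+1→####/####*
ply 4: ####/#### is terminal -1 (V); from #.../#... depth 7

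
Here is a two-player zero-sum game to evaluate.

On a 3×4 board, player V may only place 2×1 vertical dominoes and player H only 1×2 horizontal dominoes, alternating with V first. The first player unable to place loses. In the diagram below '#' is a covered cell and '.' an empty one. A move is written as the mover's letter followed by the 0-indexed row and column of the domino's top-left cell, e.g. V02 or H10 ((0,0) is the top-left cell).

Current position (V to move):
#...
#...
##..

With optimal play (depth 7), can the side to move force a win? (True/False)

ply 1, V at #.../#.../##.. | V01=-1→##../##../##..; V02=+1→#.#./#.#./##..*; V03=-1→#..#/#..#/##..; V12=+1→#.../#.#./###.; V13=-1→#.../#..#/##.#
ply 2, H at #.#./#.#./##.. | H22=-1→#.#./#.#./####*
ply 3, V at #.#./#.#./#### | V01=+1→###./###./####*; V03=+1→#.##/#.##/####
ply 4: ###./###./#### is terminal -1 (H); from #.../#.../##.. depth 7

V winning at [#.../#.../##..]: True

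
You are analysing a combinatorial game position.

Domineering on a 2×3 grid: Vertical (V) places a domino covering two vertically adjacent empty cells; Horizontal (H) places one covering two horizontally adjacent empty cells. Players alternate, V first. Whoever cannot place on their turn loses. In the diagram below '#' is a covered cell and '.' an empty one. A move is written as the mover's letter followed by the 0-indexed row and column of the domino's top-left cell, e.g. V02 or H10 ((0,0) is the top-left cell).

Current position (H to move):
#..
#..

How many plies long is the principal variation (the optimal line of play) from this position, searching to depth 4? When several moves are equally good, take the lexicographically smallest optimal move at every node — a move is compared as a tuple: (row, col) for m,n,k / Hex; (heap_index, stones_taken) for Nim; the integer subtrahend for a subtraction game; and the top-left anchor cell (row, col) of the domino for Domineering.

PV length from [#../#..]: 1 ply

ply 1, H at #../#.. | H01=+1→###/#..*; H11=+1→#../###
ply 2: ###/#.. is terminal -1 (V); from #../#.. depth 4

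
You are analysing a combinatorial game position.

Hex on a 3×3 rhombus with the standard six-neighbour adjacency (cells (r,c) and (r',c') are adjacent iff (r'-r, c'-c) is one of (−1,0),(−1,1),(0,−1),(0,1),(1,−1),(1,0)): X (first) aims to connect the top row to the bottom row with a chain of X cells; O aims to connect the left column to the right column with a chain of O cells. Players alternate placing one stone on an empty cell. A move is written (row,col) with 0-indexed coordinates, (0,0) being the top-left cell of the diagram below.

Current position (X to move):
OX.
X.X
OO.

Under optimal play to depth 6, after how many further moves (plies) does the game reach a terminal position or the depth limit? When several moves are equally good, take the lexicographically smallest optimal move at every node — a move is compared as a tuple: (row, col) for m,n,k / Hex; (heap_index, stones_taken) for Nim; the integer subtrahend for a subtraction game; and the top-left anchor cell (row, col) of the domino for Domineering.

PV length from [OX./X.X/OO.]: 3 plies

p1 X@[OX./X.X/OO.]: (0,2)[OXX/X.X/OO.]-1 (1,1)[OX./XXX/OO.]-1 (2,2)[OX./X.X/OOX]+1*
p2 O@[OX./X.X/OOX]: (0,2)[OXO/X.X/OOX]-1* (1,1)[OX./XOX/OOX]-1
p3 X@[OXO/X.X/OOX]: (1,1)[OXO/XXX/OOX]+1*
p4 O@[OXO/XXX/OOX] terminal -1; root [OX./X.X/OO.] d6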